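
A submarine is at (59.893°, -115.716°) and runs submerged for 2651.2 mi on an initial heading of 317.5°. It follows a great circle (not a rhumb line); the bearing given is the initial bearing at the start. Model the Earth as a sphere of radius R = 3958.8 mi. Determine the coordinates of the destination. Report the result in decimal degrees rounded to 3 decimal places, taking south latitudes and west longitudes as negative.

The arc subtends δ = 2651.2/3958.8 = 0.669698 rad at the centre.
Converting: φ₁ = 1.045330 rad, θ = 5.541420 rad.
Applying the spherical law of cosines for sides, sin φ₂ = sin φ₁ cos δ + cos φ₁ sin δ cos θ = 0.907811, so φ₂ = 65.205°.
For the longitude increment, Δλ = atan2( sin θ sin δ cos φ₁, cos δ − sin φ₁ sin φ₂ ) = atan2(-0.210364, -0.001329) = -90.362°.
λ₂ = -115.716° + -90.362° = -206.078°, normalized to (−180°, 180°] → 153.922°.

latitude 65.205°, longitude 153.922°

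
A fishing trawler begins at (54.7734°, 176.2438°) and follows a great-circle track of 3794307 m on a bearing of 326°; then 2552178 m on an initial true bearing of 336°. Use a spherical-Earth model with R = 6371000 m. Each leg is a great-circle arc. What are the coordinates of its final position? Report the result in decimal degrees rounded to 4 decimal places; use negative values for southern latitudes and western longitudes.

Apply the spherical direct solution leg by leg, carrying full precision between legs.
Leg 1: from (54.7734°, 176.2438°), δ = 3794307/6371000 = 0.595559 rad, θ = 326° → φ = 70.8207°, λ = 103.5269°.
Leg 2: from (70.8207°, 103.5269°), δ = 2552178/6371000 = 0.400593 rad, θ = 336° → φ = 80.6649°, λ = 1.4415°.

latitude 80.6649°, longitude 1.4415°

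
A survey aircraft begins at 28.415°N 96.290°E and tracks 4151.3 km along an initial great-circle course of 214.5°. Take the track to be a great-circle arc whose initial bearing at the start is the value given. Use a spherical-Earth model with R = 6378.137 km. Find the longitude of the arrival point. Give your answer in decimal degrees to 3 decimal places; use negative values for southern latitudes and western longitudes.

Angular distance δ = d/R = 4151.3 / 6378.137 = 0.650864 rad.
With φ₁ = 28.415° = 0.495935 rad and θ = 214.5° = 3.743731 rad:
sin φ₂ = sin φ₁ cos δ + cos φ₁ sin δ cos θ = (0.475854)(0.795561) + (0.879524)(0.605874)(-0.824126) = -0.060590
φ₂ = asin(-0.060590) = -0.060627 rad = -3.474°.
For the longitude increment, Δλ = atan2( sin θ sin δ cos φ₁, cos δ − sin φ₁ sin φ₂ ) = atan2(-0.301827, 0.824393) = -20.109°.
λ₂ = 96.290° + -20.109° = 76.181°.

longitude 76.181°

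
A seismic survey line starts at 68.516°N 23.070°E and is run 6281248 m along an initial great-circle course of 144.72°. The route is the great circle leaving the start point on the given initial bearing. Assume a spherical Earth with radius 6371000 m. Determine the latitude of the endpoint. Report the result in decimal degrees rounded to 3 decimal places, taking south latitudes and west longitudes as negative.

Angular distance δ = d/R = 6281248 / 6371000 = 0.985912 rad.
Converting: φ₁ = 1.195830 rad, θ = 2.525840 rad.
Destination latitude: φ₂ = arcsin( sin φ₁ cos δ + cos φ₁ sin δ cos θ ) = arcsin(0.264462) = 15.335°.
For the longitude increment, Δλ = atan2( sin θ sin δ cos φ₁, cos δ − sin φ₁ sin φ₂ ) = atan2(0.176370, 0.306015) = 29.957°.
Hence λ₂ = 23.070° + 29.957° = 53.027°.

latitude 15.335°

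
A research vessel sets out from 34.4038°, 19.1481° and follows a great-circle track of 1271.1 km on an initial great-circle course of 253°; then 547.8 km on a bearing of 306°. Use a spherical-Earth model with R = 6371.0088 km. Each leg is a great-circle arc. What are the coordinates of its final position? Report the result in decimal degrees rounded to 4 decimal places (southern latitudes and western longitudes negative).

latitude 33.2075°, longitude 1.6912°

Apply the spherical direct solution leg by leg, carrying full precision between legs.
Leg 1: from (34.4038°, 19.1481°), δ = 1271.1/6371.0088 = 0.199513 rad, θ = 253° → φ = 30.3980°, λ = 6.4544°.
Leg 2: from (30.3980°, 6.4544°), δ = 547.8/6371.0088 = 0.085983 rad, θ = 306° → φ = 33.2075°, λ = 1.6912°.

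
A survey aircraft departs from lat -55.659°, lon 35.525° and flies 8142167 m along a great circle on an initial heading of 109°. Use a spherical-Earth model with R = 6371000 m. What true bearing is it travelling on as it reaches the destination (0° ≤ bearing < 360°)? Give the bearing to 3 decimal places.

final bearing 35.874°

δ = 8142167/6371000 = 1.278005 rad (73.2243°).
Start latitude φ₁ = -0.971433 rad; initial bearing θ = 1.902409 rad.
sin φ₂ = sin φ₁ cos δ + cos φ₁ sin δ cos θ = (-0.825695)(0.288626) + (0.564117)(0.957442)(-0.325568) = -0.414160
φ₂ = asin(-0.414160) = -0.427019 rad = -24.466°.
For the longitude increment, Δλ = atan2( sin θ sin δ cos φ₁, cos δ − sin φ₁ sin φ₂ ) = atan2(0.510683, -0.053343) = 95.963°.
λ₂ = λ₁ + Δλ = 131.488°.
The forward bearing on arrival equals the back-azimuth from the destination plus 180°.
Back-azimuth from P₂ (-24.466°, 131.488°) to P₁ (-55.659°, 35.525°), with Δλ' = λ₁ − λ₂ = -95.963°: atan2( sin Δλ' cos φ₁ , cos φ₂ sin φ₁ − sin φ₂ cos φ₁ cos Δλ' ) = 215.874°.
Final bearing = (215.874° + 180°) mod 360° = 35.874°.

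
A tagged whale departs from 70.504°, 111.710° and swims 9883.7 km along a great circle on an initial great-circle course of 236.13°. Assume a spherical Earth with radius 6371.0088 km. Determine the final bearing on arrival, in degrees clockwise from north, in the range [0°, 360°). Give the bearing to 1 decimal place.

Angular distance δ = d/R = 9883.7 / 6371.0088 = 1.551356 rad.
Converting: φ₁ = 1.230527 rad, θ = 4.121246 rad.
Destination latitude: φ₂ = arcsin( sin φ₁ cos δ + cos φ₁ sin δ cos θ ) = arcsin(-0.167637) = -9.650°.
For the longitude increment, Δλ = atan2( sin θ sin δ cos φ₁, cos δ − sin φ₁ sin φ₂ ) = atan2(-0.277054, 0.177465) = -57.359°.
λ₂ = 111.710° + -57.359° = 54.351°.
The forward bearing on arrival equals the back-azimuth from the destination plus 180°.
Back-azimuth from P₂ (-9.7°, 54.4°) to P₁ (70.5°, 111.7°), with Δλ' = λ₁ − λ₂ = 57.4°: atan2( sin Δλ' cos φ₁ , cos φ₂ sin φ₁ − sin φ₂ cos φ₁ cos Δλ' ) = 16.3°.
Final bearing = (16.3° + 180°) mod 360° = 196.3°.

final bearing 196.3°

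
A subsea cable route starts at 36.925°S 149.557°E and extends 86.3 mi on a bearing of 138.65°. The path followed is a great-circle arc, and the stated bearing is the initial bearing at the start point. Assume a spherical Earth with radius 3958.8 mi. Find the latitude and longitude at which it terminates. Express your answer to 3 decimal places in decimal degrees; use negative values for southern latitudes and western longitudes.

latitude -37.858°, longitude 150.602°

The arc subtends δ = 86.3/3958.8 = 0.021800 rad at the centre.
Converting: φ₁ = -0.644463 rad, θ = 2.419899 rad.
Destination latitude: φ₂ = arcsin( sin φ₁ cos δ + cos φ₁ sin δ cos θ ) = arcsin(-0.613708) = -37.858°.
Then Δλ = atan2(0.011512, 0.631066) = 0.018241 rad, from sin θ sin δ cos φ₁ over cos δ − sin φ₁ sin φ₂.
λ₂ = 149.557° + 1.045° = 150.602°.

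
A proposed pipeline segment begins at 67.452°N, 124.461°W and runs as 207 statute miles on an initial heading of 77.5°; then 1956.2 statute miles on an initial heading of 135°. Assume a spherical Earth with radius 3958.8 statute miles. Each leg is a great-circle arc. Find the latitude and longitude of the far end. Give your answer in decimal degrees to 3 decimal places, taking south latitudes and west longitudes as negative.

latitude 43.607°, longitude -89.070°

Apply the spherical direct solution leg by leg, carrying full precision between legs.
Leg 1: from (67.452°, -124.461°), δ = 207/3958.8 = 0.052289 rad, θ = 77.5° → φ = 67.916°, λ = -116.661°.
Leg 2: from (67.916°, -116.661°), δ = 1956.2/3958.8 = 0.494140 rad, θ = 135° → φ = 43.607°, λ = -89.070°.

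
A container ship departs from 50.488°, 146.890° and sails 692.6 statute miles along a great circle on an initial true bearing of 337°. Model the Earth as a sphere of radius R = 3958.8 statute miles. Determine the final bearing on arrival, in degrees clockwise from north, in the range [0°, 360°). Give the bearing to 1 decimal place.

The arc subtends δ = 692.6/3958.8 = 0.174952 rad at the centre.
Start latitude φ₁ = 0.881182 rad; initial bearing θ = 5.881760 rad.
sin φ₂ = sin φ₁ cos δ + cos φ₁ sin δ cos θ = (0.771491)(0.984735) + (0.636240)(0.174061)(0.920505) = 0.861655
φ₂ = asin(0.861655) = 1.038522 rad = 59.503°.
Then Δλ = atan2(-0.043271, 0.319975) = -0.134418 rad, from sin θ sin δ cos φ₁ over cos δ − sin φ₁ sin φ₂.
Hence λ₂ = 146.890° + -7.702° = 139.188°.
The forward bearing on arrival equals the back-azimuth from the destination plus 180°.
Back-azimuth from P₂ (59.5°, 139.2°) to P₁ (50.5°, 146.9°), with Δλ' = λ₁ − λ₂ = 7.7°: atan2( sin Δλ' cos φ₁ , cos φ₂ sin φ₁ − sin φ₂ cos φ₁ cos Δλ' ) = 150.7°.
Final bearing = (150.7° + 180°) mod 360° = 330.7°.

final bearing 330.7°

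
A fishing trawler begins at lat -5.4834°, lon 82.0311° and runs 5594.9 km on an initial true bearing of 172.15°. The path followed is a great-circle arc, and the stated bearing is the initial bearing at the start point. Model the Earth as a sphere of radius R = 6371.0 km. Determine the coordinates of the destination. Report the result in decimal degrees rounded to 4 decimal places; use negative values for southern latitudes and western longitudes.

δ = 5594.9/6371 = 0.878182 rad (50.3161°).
With φ₁ = -5.4834° = -0.095703 rad and θ = 172.15° = 3.004584 rad:
sin φ₂ = sin φ₁ cos δ + cos φ₁ sin δ cos θ = (-0.095557)(0.638551) + (0.995424)(0.769580)(-0.990629) = -0.819897
φ₂ = asin(-0.819897) = -0.961232 rad = -55.0745°.
For the longitude increment, Δλ = atan2( sin θ sin δ cos φ₁, cos δ − sin φ₁ sin φ₂ ) = atan2(0.104628, 0.560204) = 10.5791°.
λ₂ = λ₁ + Δλ = 92.6102°.

latitude -55.0745°, longitude 92.6102°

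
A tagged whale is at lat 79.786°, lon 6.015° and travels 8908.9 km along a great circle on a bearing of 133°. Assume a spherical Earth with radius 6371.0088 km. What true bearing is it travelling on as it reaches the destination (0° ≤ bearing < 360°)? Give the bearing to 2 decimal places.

The arc subtends δ = 8908.9/6371.0088 = 1.398350 rad at the centre.
Converting: φ₁ = 1.392528 rad, θ = 2.321288 rad.
Applying the spherical law of cosines for sides, sin φ₂ = sin φ₁ cos δ + cos φ₁ sin δ cos θ = 0.049732, so φ₂ = 2.851°.
Δλ = atan2( sin θ sin δ cos φ₁ , cos δ − sin φ₁ sin φ₂ ) = atan2(0.127764, 0.122649) = 0.805820 rad = 46.170°.
λ₂ = 6.015° + 46.170° = 52.185°.
The forward bearing on arrival equals the back-azimuth from the destination plus 180°.
Back-azimuth from P₂ (2.85°, 52.19°) to P₁ (79.79°, 6.01°), with Δλ' = λ₁ − λ₂ = -46.17°: atan2( sin Δλ' cos φ₁ , cos φ₂ sin φ₁ − sin φ₂ cos φ₁ cos Δλ' ) = 352.54°.
Final bearing = (352.54° + 180°) mod 360° = 172.54°.

final bearing 172.54°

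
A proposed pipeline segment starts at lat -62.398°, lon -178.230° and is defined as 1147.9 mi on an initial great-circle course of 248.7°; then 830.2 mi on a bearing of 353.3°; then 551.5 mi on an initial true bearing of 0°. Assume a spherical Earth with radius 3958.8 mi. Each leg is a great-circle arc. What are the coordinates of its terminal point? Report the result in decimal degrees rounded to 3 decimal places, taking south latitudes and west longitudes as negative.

Apply the spherical direct solution leg by leg, carrying full precision between legs.
Leg 1: from (-62.398°, -178.230°), δ = 1147.9/3958.8 = 0.289962 rad, θ = 248.7° → φ = -63.807°, λ = 144.648°.
Leg 2: from (-63.807°, 144.648°), δ = 830.2/3958.8 = 0.209710 rad, θ = 353.3° → φ = -51.850°, λ = 142.395°.
Leg 3: from (-51.850°, 142.395°), δ = 551.5/3958.8 = 0.139310 rad, θ = 0° → φ = -43.868°, λ = 142.395°.

latitude -43.868°, longitude 142.395°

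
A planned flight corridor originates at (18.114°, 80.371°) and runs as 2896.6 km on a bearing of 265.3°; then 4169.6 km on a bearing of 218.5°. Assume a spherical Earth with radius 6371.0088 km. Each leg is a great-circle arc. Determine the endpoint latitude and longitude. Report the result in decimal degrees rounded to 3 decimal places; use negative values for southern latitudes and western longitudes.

Apply the spherical direct solution leg by leg, carrying full precision between legs.
Leg 1: from (18.114°, 80.371°), δ = 2896.6/6371.0088 = 0.454653 rad, θ = 265.3° → φ = 14.189°, λ = 53.534°.
Leg 2: from (14.189°, 53.534°), δ = 4169.6/6371.0088 = 0.654465 rad, θ = 218.5° → φ = -15.509°, λ = 30.377°.

latitude -15.509°, longitude 30.377°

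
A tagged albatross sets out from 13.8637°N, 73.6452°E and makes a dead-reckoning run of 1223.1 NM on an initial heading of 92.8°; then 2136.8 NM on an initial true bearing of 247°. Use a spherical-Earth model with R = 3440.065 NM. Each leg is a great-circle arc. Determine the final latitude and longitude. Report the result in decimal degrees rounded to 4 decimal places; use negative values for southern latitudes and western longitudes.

latitude -3.0480°, longitude 62.0240°

Apply the spherical direct solution leg by leg, carrying full precision between legs.
Leg 1: from (13.8637°, 73.6452°), δ = 1223.1/3440.065 = 0.355546 rad, θ = 92.8° → φ = 12.0121°, λ = 94.4674°.
Leg 2: from (12.0121°, 94.4674°), δ = 2136.8/3440.065 = 0.621151 rad, θ = 247° → φ = -3.0480°, λ = 62.0240°.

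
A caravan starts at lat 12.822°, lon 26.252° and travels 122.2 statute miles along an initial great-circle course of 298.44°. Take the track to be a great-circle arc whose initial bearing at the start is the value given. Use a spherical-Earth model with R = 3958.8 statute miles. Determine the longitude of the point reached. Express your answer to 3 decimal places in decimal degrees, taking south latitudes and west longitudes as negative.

δ = 122.2/3958.8 = 0.030868 rad (1.7686°).
Start latitude φ₁ = 0.223786 rad; initial bearing θ = 5.208761 rad.
Applying the spherical law of cosines for sides, sin φ₂ = sin φ₁ cos δ + cos φ₁ sin δ cos θ = 0.236149, so φ₂ = 13.659°.
For the longitude increment, Δλ = atan2( sin θ sin δ cos φ₁, cos δ − sin φ₁ sin φ₂ ) = atan2(-0.026462, 0.947117) = -1.600°.
λ₂ = 26.252° + -1.600° = 24.652°.

longitude 24.652°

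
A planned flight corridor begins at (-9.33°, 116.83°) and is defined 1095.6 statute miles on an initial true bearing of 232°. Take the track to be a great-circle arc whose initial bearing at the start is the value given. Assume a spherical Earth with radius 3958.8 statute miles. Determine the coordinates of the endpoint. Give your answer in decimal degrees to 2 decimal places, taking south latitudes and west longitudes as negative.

latitude -18.78°, longitude 103.68°

Central angle δ = d/R = 0.276751 rad.
With φ₁ = -9.33° = -0.162839 rad and θ = 232° = 4.049164 rad:
Destination latitude: φ₂ = arcsin( sin φ₁ cos δ + cos φ₁ sin δ cos θ ) = arcsin(-0.321944) = -18.78°.
Δλ = atan2( sin θ sin δ cos φ₁ , cos δ − sin φ₁ sin φ₂ ) = atan2(-0.212461, 0.909755) = -0.229425 rad = -13.15°.
λ₂ = 116.83° + -13.15° = 103.68°.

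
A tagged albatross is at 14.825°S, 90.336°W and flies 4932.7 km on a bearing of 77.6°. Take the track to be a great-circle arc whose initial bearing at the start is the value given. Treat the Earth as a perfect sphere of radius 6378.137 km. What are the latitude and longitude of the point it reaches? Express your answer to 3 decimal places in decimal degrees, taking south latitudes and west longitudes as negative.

latitude -2.182°, longitude -47.277°

δ = 4932.7/6378.137 = 0.773376 rad (44.3112°).
Start latitude φ₁ = -0.258745 rad; initial bearing θ = 1.354375 rad.
Applying the spherical law of cosines for sides, sin φ₂ = sin φ₁ cos δ + cos φ₁ sin δ cos θ = -0.038077, so φ₂ = -2.182°.
For the longitude increment, Δλ = atan2( sin θ sin δ cos φ₁, cos δ − sin φ₁ sin φ₂ ) = atan2(0.659548, 0.705814) = 43.059°.
Hence λ₂ = -90.336° + 43.059° = -47.277°.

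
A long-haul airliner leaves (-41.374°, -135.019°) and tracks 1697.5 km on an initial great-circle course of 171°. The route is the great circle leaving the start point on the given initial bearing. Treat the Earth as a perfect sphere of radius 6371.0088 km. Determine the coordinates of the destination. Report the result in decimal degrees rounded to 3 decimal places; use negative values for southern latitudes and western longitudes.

latitude -56.387°, longitude -130.752°

The arc subtends δ = 1697.5/6371.0088 = 0.266441 rad at the centre.
Converting: φ₁ = -0.722113 rad, θ = 2.984513 rad.
Destination latitude: φ₂ = arcsin( sin φ₁ cos δ + cos φ₁ sin δ cos θ ) = arcsin(-0.832799) = -56.387°.
For the longitude increment, Δλ = atan2( sin θ sin δ cos φ₁, cos δ − sin φ₁ sin φ₂ ) = atan2(0.030909, 0.414258) = 4.267°.
λ₂ = -135.019° + 4.267° = -130.752°.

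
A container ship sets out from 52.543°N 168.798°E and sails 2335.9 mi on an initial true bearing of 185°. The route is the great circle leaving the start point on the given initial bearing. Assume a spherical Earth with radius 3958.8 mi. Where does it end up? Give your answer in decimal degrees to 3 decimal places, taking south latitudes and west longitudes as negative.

δ = 2335.9/3958.8 = 0.590053 rad (33.8075°).
With φ₁ = 52.543° = 0.917048 rad and θ = 185° = 3.228859 rad:
Destination latitude: φ₂ = arcsin( sin φ₁ cos δ + cos φ₁ sin δ cos θ ) = arcsin(0.322487) = 18.813°.
For the longitude increment, Δλ = atan2( sin θ sin δ cos φ₁, cos δ − sin φ₁ sin φ₂ ) = atan2(-0.029492, 0.574918) = -2.937°.
Hence λ₂ = 168.798° + -2.937° = 165.861°.

latitude 18.813°, longitude 165.861°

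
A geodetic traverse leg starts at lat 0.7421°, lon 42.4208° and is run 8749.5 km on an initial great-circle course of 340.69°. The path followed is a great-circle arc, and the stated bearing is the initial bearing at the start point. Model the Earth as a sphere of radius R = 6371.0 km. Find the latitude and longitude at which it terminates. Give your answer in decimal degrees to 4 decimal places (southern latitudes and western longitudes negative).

latitude 68.1047°, longitude -17.9819°

Central angle δ = d/R = 1.373332 rad.
Start latitude φ₁ = 0.012952 rad; initial bearing θ = 5.946162 rad.
Applying the spherical law of cosines for sides, sin φ₂ = sin φ₁ cos δ + cos φ₁ sin δ cos θ = 0.927867, so φ₂ = 68.1047°.
Then Δλ = atan2(-0.324226, 0.184166) = -1.054226 rad, from sin θ sin δ cos φ₁ over cos δ − sin φ₁ sin φ₂.
λ₂ = 42.4208° + -60.4027° = -17.9819°.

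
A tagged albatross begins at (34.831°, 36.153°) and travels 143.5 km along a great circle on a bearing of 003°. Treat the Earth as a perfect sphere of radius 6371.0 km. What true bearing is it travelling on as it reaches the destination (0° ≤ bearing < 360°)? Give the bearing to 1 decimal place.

final bearing 3.0°

δ = 143.5/6371 = 0.022524 rad (1.2905°).
Converting: φ₁ = 0.607916 rad, θ = 0.052360 rad.
Applying the spherical law of cosines for sides, sin φ₂ = sin φ₁ cos δ + cos φ₁ sin δ cos θ = 0.589475, so φ₂ = 36.120°.
Then Δλ = atan2(0.000968, 0.663063) = 0.001459 rad, from sin θ sin δ cos φ₁ over cos δ − sin φ₁ sin φ₂.
λ₂ = 36.153° + 0.084° = 36.237°.
The forward bearing on arrival equals the back-azimuth from the destination plus 180°.
Back-azimuth from P₂ (36.1°, 36.2°) to P₁ (34.8°, 36.2°), with Δλ' = λ₁ − λ₂ = -0.1°: atan2( sin Δλ' cos φ₁ , cos φ₂ sin φ₁ − sin φ₂ cos φ₁ cos Δλ' ) = 183.0°.
Final bearing = (183.0° + 180°) mod 360° = 3.0°.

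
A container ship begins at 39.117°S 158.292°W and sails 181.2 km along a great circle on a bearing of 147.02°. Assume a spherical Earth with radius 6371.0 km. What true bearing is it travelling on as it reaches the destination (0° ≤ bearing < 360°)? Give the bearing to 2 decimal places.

final bearing 146.27°

Central angle δ = d/R = 0.028441 rad.
Converting: φ₁ = -0.682720 rad, θ = 2.565983 rad.
sin φ₂ = sin φ₁ cos δ + cos φ₁ sin δ cos θ = (-0.630906)(0.999596) + (0.775859)(0.028438)(-0.838861) = -0.649159
φ₂ = asin(-0.649159) = -0.706478 rad = -40.478°.
For the longitude increment, Δλ = atan2( sin θ sin δ cos φ₁, cos δ − sin φ₁ sin φ₂ ) = atan2(0.012010, 0.590037) = 1.166°.
λ₂ = -158.292° + 1.166° = -157.126°.
The forward bearing on arrival equals the back-azimuth from the destination plus 180°.
Back-azimuth from P₂ (-40.48°, -157.13°) to P₁ (-39.12°, -158.29°), with Δλ' = λ₁ − λ₂ = -1.17°: atan2( sin Δλ' cos φ₁ , cos φ₂ sin φ₁ − sin φ₂ cos φ₁ cos Δλ' ) = 326.27°.
Final bearing = (326.27° + 180°) mod 360° = 146.27°.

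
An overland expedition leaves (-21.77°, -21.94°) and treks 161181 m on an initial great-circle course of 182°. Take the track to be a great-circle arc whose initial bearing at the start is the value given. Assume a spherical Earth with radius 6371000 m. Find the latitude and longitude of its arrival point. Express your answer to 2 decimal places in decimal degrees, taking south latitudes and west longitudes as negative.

latitude -23.22°, longitude -22.00°

The arc subtends δ = 161181/6371000 = 0.025299 rad at the centre.
With φ₁ = -21.77° = -0.379958 rad and θ = 182° = 3.176499 rad:
sin φ₂ = sin φ₁ cos δ + cos φ₁ sin δ cos θ = (-0.370882)(0.999680) + (0.928680)(0.025296)(-0.999391) = -0.394241
φ₂ = asin(-0.394241) = -0.405242 rad = -23.22°.
Δλ = atan2( sin θ sin δ cos φ₁ , cos δ − sin φ₁ sin φ₂ ) = atan2(-0.000820, 0.853463) = -0.000961 rad = -0.06°.
λ₂ = λ₁ + Δλ = -22.00°.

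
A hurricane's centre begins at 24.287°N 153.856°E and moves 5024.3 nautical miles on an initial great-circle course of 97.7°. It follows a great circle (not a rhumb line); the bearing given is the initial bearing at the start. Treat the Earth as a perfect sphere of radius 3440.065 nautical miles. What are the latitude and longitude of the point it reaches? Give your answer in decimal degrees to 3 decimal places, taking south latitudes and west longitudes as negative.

latitude -4.366°, longitude -125.092°

Central angle δ = d/R = 1.460525 rad.
With φ₁ = 24.287° = 0.423888 rad and θ = 97.7° = 1.705187 rad:
Applying the spherical law of cosines for sides, sin φ₂ = sin φ₁ cos δ + cos φ₁ sin δ cos θ = -0.076123, so φ₂ = -4.366°.
Then Δλ = atan2(0.897792, 0.141358) = 1.414628 rad, from sin θ sin δ cos φ₁ over cos δ − sin φ₁ sin φ₂.
λ₂ = 153.856° + 81.052° = 234.908°, normalized to (−180°, 180°] → -125.092°.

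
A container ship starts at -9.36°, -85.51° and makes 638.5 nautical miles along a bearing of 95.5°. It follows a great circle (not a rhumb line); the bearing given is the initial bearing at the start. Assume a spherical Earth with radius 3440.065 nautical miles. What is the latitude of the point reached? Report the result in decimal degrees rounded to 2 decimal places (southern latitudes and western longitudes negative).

δ = 638.5/3440.065 = 0.185607 rad (10.6345°).
Start latitude φ₁ = -0.163363 rad; initial bearing θ = 1.666789 rad.
Applying the spherical law of cosines for sides, sin φ₂ = sin φ₁ cos δ + cos φ₁ sin δ cos θ = -0.177296, so φ₂ = -10.21°.
Then Δλ = atan2(0.181248, 0.953990) = 0.187752 rad, from sin θ sin δ cos φ₁ over cos δ − sin φ₁ sin φ₂.
λ₂ = -85.51° + 10.76° = -74.75°.

latitude -10.21°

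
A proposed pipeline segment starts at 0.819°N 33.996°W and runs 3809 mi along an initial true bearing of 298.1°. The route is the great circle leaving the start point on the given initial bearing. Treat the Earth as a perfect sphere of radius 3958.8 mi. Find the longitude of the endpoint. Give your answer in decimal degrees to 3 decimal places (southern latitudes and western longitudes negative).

longitude -85.960°

δ = 3809/3958.8 = 0.962160 rad (55.1277°).
With φ₁ = 0.819° = 0.014294 rad and θ = 298.1° = 5.202827 rad:
Destination latitude: φ₂ = arcsin( sin φ₁ cos δ + cos φ₁ sin δ cos θ ) = arcsin(0.394565) = 23.239°.
Then Δλ = atan2(-0.723648, 0.566109) = -0.906942 rad, from sin θ sin δ cos φ₁ over cos δ − sin φ₁ sin φ₂.
λ₂ = -33.996° + -51.964° = -85.960°.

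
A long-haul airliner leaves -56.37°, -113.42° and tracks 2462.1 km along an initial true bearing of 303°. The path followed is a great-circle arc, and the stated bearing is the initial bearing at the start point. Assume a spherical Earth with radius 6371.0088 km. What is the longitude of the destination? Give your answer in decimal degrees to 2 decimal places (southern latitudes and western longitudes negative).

δ = 2462.1/6371.0088 = 0.386454 rad (22.1422°).
Start latitude φ₁ = -0.983842 rad; initial bearing θ = 5.288348 rad.
Destination latitude: φ₂ = arcsin( sin φ₁ cos δ + cos φ₁ sin δ cos θ ) = arcsin(-0.657538) = -41.11°.
Then Δλ = atan2(-0.175065, 0.378765) = -0.432952 rad, from sin θ sin δ cos φ₁ over cos δ − sin φ₁ sin φ₂.
Hence λ₂ = -113.42° + -24.81° = -138.23°.

longitude -138.23°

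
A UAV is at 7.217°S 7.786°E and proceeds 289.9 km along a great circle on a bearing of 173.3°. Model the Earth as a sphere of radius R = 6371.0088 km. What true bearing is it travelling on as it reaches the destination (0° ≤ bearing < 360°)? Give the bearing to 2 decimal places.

final bearing 173.25°

Angular distance δ = d/R = 289.9 / 6371.0088 = 0.045503 rad.
With φ₁ = -7.217° = -0.125960 rad and θ = 173.3° = 3.024656 rad:
Applying the spherical law of cosines for sides, sin φ₂ = sin φ₁ cos δ + cos φ₁ sin δ cos θ = -0.170316, so φ₂ = -9.806°.
For the longitude increment, Δλ = atan2( sin θ sin δ cos φ₁, cos δ − sin φ₁ sin φ₂ ) = atan2(0.005265, 0.977568) = 0.309°.
λ₂ = λ₁ + Δλ = 8.095°.
The forward bearing on arrival equals the back-azimuth from the destination plus 180°.
Back-azimuth from P₂ (-9.81°, 8.09°) to P₁ (-7.22°, 7.79°), with Δλ' = λ₁ − λ₂ = -0.31°: atan2( sin Δλ' cos φ₁ , cos φ₂ sin φ₁ − sin φ₂ cos φ₁ cos Δλ' ) = 353.25°.
Final bearing = (353.25° + 180°) mod 360° = 173.25°.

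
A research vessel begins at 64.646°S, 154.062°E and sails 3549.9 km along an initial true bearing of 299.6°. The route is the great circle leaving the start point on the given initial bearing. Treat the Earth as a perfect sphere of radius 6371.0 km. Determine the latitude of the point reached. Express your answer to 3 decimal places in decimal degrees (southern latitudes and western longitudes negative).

latitude -40.930°

Central angle δ = d/R = 0.557197 rad.
With φ₁ = -64.646° = -1.128286 rad and θ = 299.6° = 5.229006 rad:
sin φ₂ = sin φ₁ cos δ + cos φ₁ sin δ cos θ = (-0.903679)(0.848741) + (0.428210)(0.528809)(0.493942) = -0.655141
φ₂ = asin(-0.655141) = -0.714369 rad = -40.930°.
Δλ = atan2( sin θ sin δ cos φ₁ , cos δ − sin φ₁ sin φ₂ ) = atan2(-0.196889, 0.256704) = -0.654287 rad = -37.488°.
λ₂ = 154.062° + -37.488° = 116.574°.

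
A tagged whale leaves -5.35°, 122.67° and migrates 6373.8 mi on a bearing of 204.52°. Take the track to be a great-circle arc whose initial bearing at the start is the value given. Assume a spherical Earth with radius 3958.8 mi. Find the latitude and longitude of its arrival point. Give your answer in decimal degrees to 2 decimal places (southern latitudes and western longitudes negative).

δ = 6373.8/3958.8 = 1.610033 rad (92.2481°).
Converting: φ₁ = -0.093375 rad, θ = 3.569547 rad.
sin φ₂ = sin φ₁ cos δ + cos φ₁ sin δ cos θ = (-0.093239)(-0.039227) + (0.995644)(0.999230)(-0.909816) = -0.901498
φ₂ = asin(-0.901498) = -1.123219 rad = -64.36°.
Then Δλ = atan2(-0.412885, -0.123282) = -1.860957 rad, from sin θ sin δ cos φ₁ over cos δ − sin φ₁ sin φ₂.
λ₂ = λ₁ + Δλ = 16.05°.

latitude -64.36°, longitude 16.05°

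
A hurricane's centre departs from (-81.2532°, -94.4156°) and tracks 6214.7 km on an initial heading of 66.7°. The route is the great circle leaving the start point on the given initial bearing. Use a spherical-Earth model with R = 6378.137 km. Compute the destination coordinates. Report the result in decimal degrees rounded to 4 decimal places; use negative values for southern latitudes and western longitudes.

The arc subtends δ = 6214.7/6378.137 = 0.974375 rad at the centre.
Converting: φ₁ = -1.418136 rad, θ = 1.164135 rad.
sin φ₂ = sin φ₁ cos δ + cos φ₁ sin δ cos θ = (-0.988370)(0.561685) + (0.152068)(0.827351)(0.395546) = -0.505387
φ₂ = asin(-0.505387) = -0.529831 rad = -30.3571°.
For the longitude increment, Δλ = atan2( sin θ sin δ cos φ₁, cos δ − sin φ₁ sin φ₂ ) = atan2(0.115553, 0.062175) = 61.7169°.
λ₂ = -94.4156° + 61.7169° = -32.6987°.

latitude -30.3571°, longitude -32.6987°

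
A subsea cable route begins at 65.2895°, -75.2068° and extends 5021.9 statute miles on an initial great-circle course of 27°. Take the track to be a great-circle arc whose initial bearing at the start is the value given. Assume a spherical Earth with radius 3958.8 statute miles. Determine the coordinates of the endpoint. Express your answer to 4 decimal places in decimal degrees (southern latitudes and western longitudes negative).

δ = 5021.9/3958.8 = 1.268541 rad (72.6820°).
Start latitude φ₁ = 1.139517 rad; initial bearing θ = 0.471239 rad.
Destination latitude: φ₂ = arcsin( sin φ₁ cos δ + cos φ₁ sin δ cos θ ) = arcsin(0.626002) = 38.7558°.
For the longitude increment, Δλ = atan2( sin θ sin δ cos φ₁, cos δ − sin φ₁ sin φ₂ ) = atan2(0.181180, -0.271006) = 146.2355°.
λ₂ = -75.2068° + 146.2355° = 71.0287°.

latitude 38.7558°, longitude 71.0287°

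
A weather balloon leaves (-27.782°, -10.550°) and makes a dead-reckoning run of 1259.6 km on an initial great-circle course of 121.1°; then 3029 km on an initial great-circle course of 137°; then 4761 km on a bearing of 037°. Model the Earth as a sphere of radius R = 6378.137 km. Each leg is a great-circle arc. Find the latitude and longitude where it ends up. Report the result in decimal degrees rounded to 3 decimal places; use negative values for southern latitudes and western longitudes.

latitude -12.358°, longitude 54.788°

Apply the spherical direct solution leg by leg, carrying full precision between legs.
Leg 1: from (-27.782°, -10.550°), δ = 1259.6/6378.137 = 0.197487 rad, θ = 121.1° → φ = -33.142°, λ = 1.025°.
Leg 2: from (-33.142°, 1.025°), δ = 3029/6378.137 = 0.474904 rad, θ = 137° → φ = -50.016°, λ = 30.057°.
Leg 3: from (-50.016°, 30.057°), δ = 4761/6378.137 = 0.746456 rad, θ = 37° → φ = -12.358°, λ = 54.788°.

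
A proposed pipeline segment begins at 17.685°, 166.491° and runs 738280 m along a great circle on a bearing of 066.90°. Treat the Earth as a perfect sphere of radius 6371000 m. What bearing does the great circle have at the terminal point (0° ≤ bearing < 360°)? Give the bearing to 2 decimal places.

Central angle δ = d/R = 0.115881 rad.
With φ₁ = 17.685° = 0.308661 rad and θ = 66.9° = 1.167625 rad:
sin φ₂ = sin φ₁ cos δ + cos φ₁ sin δ cos θ = (0.303784)(0.993293) + (0.952741)(0.115622)(0.392337) = 0.344965
φ₂ = asin(0.344965) = 0.352202 rad = 20.180°.
Then Δλ = atan2(0.101326, 0.888498) = 0.113551 rad, from sin θ sin δ cos φ₁ over cos δ − sin φ₁ sin φ₂.
Hence λ₂ = 166.491° + 6.506° = 172.997°.
The forward bearing on arrival equals the back-azimuth from the destination plus 180°.
Back-azimuth from P₂ (20.18°, 173.00°) to P₁ (17.68°, 166.49°), with Δλ' = λ₁ − λ₂ = -6.51°: atan2( sin Δλ' cos φ₁ , cos φ₂ sin φ₁ − sin φ₂ cos φ₁ cos Δλ' ) = 249.01°.
Final bearing = (249.01° + 180°) mod 360° = 69.01°.

final bearing 69.01°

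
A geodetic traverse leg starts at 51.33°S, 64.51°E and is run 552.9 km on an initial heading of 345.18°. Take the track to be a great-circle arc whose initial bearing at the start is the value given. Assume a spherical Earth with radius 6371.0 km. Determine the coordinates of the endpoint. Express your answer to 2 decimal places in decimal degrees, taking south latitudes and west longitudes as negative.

Central angle δ = d/R = 0.086784 rad.
With φ₁ = -51.33° = -0.895878 rad and θ = 345.18° = 6.024528 rad:
Destination latitude: φ₂ = arcsin( sin φ₁ cos δ + cos φ₁ sin δ cos θ ) = arcsin(-0.725464) = -46.51°.
Then Δλ = atan2(-0.013853, 0.429825) = -0.032217 rad, from sin θ sin δ cos φ₁ over cos δ − sin φ₁ sin φ₂.
Hence λ₂ = 64.51° + -1.85° = 62.66°.

latitude -46.51°, longitude 62.66°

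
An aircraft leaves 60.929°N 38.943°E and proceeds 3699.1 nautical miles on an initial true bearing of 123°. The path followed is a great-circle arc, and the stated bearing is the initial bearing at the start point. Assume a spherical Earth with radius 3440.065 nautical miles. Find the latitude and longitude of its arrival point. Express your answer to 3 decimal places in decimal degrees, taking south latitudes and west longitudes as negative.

Angular distance δ = d/R = 3699.1 / 3440.065 = 1.075299 rad.
Converting: φ₁ = 1.063412 rad, θ = 2.146755 rad.
Destination latitude: φ₂ = arcsin( sin φ₁ cos δ + cos φ₁ sin δ cos θ ) = arcsin(0.182759) = 10.531°.
Then Δλ = atan2(0.358495, 0.315734) = 0.848735 rad, from sin θ sin δ cos φ₁ over cos δ − sin φ₁ sin φ₂.
λ₂ = 38.943° + 48.629° = 87.572°.

latitude 10.531°, longitude 87.572°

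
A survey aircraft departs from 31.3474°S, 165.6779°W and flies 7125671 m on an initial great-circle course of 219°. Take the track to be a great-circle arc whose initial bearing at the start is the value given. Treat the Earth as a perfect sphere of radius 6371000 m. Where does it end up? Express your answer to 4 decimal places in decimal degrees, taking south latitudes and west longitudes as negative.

latitude -55.5207°, longitude 105.2981°

The arc subtends δ = 7125671/6371000 = 1.118454 rad at the centre.
With φ₁ = -31.3474° = -0.547115 rad and θ = 219° = 3.822271 rad:
Destination latitude: φ₂ = arcsin( sin φ₁ cos δ + cos φ₁ sin δ cos θ ) = arcsin(-0.824330) = -55.5207°.
Then Δλ = atan2(-0.483403, 0.008236) = -1.553761 rad, from sin θ sin δ cos φ₁ over cos δ − sin φ₁ sin φ₂.
λ₂ = -165.6779° + -89.0240° = -254.7019°, normalized to (−180°, 180°] → 105.2981°.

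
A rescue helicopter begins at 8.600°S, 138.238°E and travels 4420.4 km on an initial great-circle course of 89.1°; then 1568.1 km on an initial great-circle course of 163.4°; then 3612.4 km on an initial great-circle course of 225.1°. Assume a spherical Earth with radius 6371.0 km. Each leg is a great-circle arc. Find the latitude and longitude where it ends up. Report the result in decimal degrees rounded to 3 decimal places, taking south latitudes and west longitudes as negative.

Apply the spherical direct solution leg by leg, carrying full precision between legs.
Leg 1: from (-8.600°, 138.238°), δ = 4420.4/6371 = 0.693831 rad, θ = 89.1° → φ = -6.029°, λ = 178.251°.
Leg 2: from (-6.029°, 178.251°), δ = 1568.1/6371 = 0.246131 rad, θ = 163.4° → φ = -19.516°, λ = -177.513°.
Leg 3: from (-19.516°, -177.513°), δ = 3612.4/6371 = 0.567007 rad, θ = 225.1° → φ = -39.728°, λ = 152.838°.

latitude -39.728°, longitude 152.838°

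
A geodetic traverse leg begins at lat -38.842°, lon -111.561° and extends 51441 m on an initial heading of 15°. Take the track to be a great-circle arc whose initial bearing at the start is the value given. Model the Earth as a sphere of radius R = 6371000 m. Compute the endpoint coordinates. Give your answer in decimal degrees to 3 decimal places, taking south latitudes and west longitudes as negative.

latitude -38.395°, longitude -111.408°

The arc subtends δ = 51441/6371000 = 0.008074 rad at the centre.
With φ₁ = -38.842° = -0.677921 rad and θ = 15° = 0.261799 rad:
Destination latitude: φ₂ = arcsin( sin φ₁ cos δ + cos φ₁ sin δ cos θ ) = arcsin(-0.621080) = -38.395°.
For the longitude increment, Δλ = atan2( sin θ sin δ cos φ₁, cos δ − sin φ₁ sin φ₂ ) = atan2(0.001628, 0.610442) = 0.153°.
Hence λ₂ = -111.561° + 0.153° = -111.408°.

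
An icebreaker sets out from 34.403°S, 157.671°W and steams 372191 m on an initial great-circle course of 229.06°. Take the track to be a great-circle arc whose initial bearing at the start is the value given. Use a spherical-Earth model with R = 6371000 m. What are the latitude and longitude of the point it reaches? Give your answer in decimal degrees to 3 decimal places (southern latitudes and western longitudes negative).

latitude -36.556°, longitude -160.818°

δ = 372191/6371000 = 0.058420 rad (3.3472°).
Start latitude φ₁ = -0.600446 rad; initial bearing θ = 3.997851 rad.
Applying the spherical law of cosines for sides, sin φ₂ = sin φ₁ cos δ + cos φ₁ sin δ cos θ = -0.595613, so φ₂ = -36.556°.
Δλ = atan2( sin θ sin δ cos φ₁ , cos δ − sin φ₁ sin φ₂ ) = atan2(-0.036390, 0.661767) = -0.054934 rad = -3.147°.
λ₂ = -157.671° + -3.147° = -160.818°.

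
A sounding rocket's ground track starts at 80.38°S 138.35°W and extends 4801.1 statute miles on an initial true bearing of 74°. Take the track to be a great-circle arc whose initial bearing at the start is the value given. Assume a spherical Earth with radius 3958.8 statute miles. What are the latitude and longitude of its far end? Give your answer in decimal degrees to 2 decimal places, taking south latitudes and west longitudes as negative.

δ = 4801.1/3958.8 = 1.212766 rad (69.4864°).
With φ₁ = -80.38° = -1.402896 rad and θ = 74° = 1.291544 rad:
sin φ₂ = sin φ₁ cos δ + cos φ₁ sin δ cos θ = (-0.985938)(0.350430) + (0.167113)(0.936589)(0.275637) = -0.302360
φ₂ = asin(-0.302360) = -0.307168 rad = -17.60°.
For the longitude increment, Δλ = atan2( sin θ sin δ cos φ₁, cos δ − sin φ₁ sin φ₂ ) = atan2(0.150453, 0.052321) = 70.82°.
λ₂ = λ₁ + Δλ = -67.53°.

latitude -17.60°, longitude -67.53°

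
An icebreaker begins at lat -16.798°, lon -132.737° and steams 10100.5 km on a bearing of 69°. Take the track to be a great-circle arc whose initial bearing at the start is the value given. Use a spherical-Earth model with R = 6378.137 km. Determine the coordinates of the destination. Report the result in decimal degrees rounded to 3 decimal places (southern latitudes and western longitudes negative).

latitude 20.289°, longitude -48.322°

Angular distance δ = d/R = 10100.5 / 6378.137 = 1.583613 rad.
With φ₁ = -16.798° = -0.293180 rad and θ = 69° = 1.204277 rad:
Destination latitude: φ₂ = arcsin( sin φ₁ cos δ + cos φ₁ sin δ cos θ ) = arcsin(0.346752) = 20.289°.
For the longitude increment, Δλ = atan2( sin θ sin δ cos φ₁, cos δ − sin φ₁ sin φ₂ ) = atan2(0.893671, 0.087395) = 84.415°.
λ₂ = -132.737° + 84.415° = -48.322°.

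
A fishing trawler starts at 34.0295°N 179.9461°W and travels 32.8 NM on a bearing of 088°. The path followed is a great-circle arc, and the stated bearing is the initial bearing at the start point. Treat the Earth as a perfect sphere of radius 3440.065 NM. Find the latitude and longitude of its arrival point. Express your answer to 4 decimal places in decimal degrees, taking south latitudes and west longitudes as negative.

latitude 34.0468°, longitude -179.2872°

Angular distance δ = d/R = 32.8 / 3440.065 = 0.009535 rad.
With φ₁ = 34.0295° = 0.593927 rad and θ = 88° = 1.535890 rad:
sin φ₂ = sin φ₁ cos δ + cos φ₁ sin δ cos θ = (0.559620)(0.999955) + (0.828750)(0.009535)(0.034899) = 0.559870
φ₂ = asin(0.559870) = 0.594229 rad = 34.0468°.
Δλ = atan2( sin θ sin δ cos φ₁ , cos δ − sin φ₁ sin φ₂ ) = atan2(0.007897, 0.686640) = 0.011500 rad = 0.6589°.
λ₂ = λ₁ + Δλ = -179.2872°.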